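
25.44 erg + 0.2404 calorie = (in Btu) 0.0009533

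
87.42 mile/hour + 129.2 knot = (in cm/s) 1.055e+04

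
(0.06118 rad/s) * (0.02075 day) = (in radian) 109.7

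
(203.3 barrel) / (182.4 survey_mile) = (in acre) 2.721e-08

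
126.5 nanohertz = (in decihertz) 1.265e-06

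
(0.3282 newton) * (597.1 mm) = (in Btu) 0.0001857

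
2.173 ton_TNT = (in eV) 5.675e+28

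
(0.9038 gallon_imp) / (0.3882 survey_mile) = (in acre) 1.625e-09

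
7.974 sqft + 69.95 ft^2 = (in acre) 0.001789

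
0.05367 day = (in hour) 1.288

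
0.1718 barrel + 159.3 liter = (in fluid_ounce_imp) 6568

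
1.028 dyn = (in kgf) 1.048e-06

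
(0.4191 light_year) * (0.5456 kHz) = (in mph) 4.839e+18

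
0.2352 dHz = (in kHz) 2.352e-05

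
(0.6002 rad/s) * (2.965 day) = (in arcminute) 5.286e+08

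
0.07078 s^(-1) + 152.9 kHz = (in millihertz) 1.529e+08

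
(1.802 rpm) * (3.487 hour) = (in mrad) 2.369e+06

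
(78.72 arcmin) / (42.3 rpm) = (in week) 8.547e-09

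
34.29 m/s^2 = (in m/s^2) 34.29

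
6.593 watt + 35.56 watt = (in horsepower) 0.05653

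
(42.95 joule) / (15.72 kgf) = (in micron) 2.786e+05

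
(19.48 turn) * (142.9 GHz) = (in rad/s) 1.749e+13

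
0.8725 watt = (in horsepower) 0.00117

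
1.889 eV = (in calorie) 7.234e-20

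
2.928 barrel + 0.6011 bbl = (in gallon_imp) 123.4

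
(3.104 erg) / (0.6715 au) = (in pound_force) 6.946e-19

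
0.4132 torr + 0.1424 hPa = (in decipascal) 693.3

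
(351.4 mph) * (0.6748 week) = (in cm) 6.411e+09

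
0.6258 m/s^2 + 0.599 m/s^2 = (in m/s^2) 1.225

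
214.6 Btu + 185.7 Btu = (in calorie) 1.009e+05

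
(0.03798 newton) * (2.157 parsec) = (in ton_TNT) 6.042e+05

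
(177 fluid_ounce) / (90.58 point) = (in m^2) 0.1638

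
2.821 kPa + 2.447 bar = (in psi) 35.9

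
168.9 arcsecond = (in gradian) 0.05213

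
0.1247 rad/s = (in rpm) 1.191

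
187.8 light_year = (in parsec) 57.58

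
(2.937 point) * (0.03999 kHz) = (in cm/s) 4.143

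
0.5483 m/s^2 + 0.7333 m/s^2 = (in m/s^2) 1.282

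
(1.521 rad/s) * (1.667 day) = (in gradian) 1.395e+07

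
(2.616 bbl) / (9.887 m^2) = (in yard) 0.046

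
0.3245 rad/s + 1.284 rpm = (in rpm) 4.383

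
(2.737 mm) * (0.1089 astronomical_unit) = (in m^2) 4.459e+07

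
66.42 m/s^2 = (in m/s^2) 66.42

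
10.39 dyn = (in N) 0.0001039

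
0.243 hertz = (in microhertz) 2.43e+05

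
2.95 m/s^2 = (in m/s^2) 2.95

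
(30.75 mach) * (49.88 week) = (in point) 8.954e+14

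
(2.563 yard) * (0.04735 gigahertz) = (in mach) 3.259e+05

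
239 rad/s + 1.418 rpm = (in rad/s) 239.1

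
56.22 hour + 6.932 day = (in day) 9.274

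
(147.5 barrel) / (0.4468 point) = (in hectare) 14.88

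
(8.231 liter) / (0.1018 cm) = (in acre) 0.001998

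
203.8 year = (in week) 1.063e+04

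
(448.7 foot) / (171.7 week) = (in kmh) 4.741e-06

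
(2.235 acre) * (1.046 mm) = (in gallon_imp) 2081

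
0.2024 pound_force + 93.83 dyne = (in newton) 0.9013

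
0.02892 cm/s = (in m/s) 0.0002892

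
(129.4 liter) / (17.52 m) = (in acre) 1.825e-06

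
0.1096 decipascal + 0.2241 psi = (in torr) 11.59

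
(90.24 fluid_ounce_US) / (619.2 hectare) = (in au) 2.881e-21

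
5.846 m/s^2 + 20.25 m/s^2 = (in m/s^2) 26.1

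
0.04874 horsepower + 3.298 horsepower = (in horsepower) 3.347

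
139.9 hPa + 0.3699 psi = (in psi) 2.399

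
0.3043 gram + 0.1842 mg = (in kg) 0.0003045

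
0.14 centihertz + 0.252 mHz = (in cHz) 0.1652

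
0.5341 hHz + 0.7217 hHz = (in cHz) 1.256e+04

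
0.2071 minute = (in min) 0.2071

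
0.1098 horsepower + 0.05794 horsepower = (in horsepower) 0.1677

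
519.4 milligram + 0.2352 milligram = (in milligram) 519.6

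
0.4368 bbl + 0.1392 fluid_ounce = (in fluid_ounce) 2348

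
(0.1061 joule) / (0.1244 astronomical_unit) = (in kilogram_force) 5.814e-13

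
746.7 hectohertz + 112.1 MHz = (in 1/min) 6.73e+09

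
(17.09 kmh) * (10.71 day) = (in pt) 1.245e+10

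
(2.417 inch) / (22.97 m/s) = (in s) 0.002673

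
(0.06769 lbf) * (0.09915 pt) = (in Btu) 9.982e-09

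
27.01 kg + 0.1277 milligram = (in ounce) 952.7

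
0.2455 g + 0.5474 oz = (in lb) 0.03475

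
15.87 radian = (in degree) 909.3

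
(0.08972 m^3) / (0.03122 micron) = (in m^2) 2.874e+06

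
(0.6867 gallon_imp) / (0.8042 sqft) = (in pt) 118.4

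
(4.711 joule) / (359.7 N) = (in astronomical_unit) 8.755e-14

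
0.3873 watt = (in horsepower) 0.0005194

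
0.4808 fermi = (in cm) 4.808e-14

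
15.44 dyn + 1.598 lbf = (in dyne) 7.108e+05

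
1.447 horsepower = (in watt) 1079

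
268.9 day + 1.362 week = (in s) 2.406e+07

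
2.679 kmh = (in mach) 0.002186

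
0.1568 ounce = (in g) 4.445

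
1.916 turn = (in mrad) 1.204e+04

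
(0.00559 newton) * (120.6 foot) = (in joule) 0.2055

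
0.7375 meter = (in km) 0.0007375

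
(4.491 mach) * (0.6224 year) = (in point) 8.508e+13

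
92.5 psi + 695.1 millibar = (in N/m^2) 7.073e+05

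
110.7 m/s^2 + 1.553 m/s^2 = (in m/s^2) 112.3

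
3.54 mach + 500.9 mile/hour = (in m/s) 1429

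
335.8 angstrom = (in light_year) 3.549e-24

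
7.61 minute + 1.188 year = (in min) 6.244e+05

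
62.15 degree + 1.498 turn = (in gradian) 668.3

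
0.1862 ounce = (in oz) 0.1862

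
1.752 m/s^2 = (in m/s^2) 1.752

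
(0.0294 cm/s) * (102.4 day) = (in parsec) 8.43e-14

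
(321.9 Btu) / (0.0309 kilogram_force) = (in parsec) 3.632e-11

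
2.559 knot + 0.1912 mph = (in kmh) 5.047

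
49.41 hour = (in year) 0.00564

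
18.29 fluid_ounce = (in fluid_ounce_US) 18.29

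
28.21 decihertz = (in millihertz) 2821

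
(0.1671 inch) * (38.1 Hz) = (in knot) 0.3143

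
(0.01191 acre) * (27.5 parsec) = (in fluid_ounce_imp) 1.439e+24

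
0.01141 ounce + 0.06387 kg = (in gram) 64.19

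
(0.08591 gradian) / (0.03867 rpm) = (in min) 0.005554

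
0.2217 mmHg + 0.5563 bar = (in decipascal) 5.566e+05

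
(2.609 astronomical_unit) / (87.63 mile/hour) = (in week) 1.647e+04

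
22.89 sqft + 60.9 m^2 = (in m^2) 63.03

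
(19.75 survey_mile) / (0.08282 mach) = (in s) 1127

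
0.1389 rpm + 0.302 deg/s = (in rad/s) 0.01982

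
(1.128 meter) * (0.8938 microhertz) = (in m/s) 1.008e-06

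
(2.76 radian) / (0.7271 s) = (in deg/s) 217.5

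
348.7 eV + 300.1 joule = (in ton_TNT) 7.173e-08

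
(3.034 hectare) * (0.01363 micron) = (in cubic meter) 0.0004135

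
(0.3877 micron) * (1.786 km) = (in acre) 1.711e-07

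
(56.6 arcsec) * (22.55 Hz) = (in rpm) 0.05909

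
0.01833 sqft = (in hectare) 1.703e-07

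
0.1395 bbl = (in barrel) 0.1395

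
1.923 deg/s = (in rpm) 0.3205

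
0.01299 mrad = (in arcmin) 0.04466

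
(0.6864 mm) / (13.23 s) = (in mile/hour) 0.0001161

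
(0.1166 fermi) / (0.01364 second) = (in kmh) 3.077e-14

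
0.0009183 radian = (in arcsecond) 189.4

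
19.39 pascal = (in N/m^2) 19.39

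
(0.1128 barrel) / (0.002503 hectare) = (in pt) 2.031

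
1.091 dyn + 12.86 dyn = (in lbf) 3.136e-05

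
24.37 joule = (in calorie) 5.825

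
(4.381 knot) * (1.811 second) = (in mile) 0.002536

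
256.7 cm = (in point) 7277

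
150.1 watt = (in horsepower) 0.2013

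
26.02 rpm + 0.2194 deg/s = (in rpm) 26.06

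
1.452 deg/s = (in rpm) 0.242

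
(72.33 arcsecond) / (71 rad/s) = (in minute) 8.232e-08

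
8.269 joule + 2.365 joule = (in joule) 10.63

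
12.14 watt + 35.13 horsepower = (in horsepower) 35.15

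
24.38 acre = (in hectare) 9.866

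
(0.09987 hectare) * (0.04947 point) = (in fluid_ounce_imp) 613.4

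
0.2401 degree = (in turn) 0.0006669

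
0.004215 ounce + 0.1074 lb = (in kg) 0.04884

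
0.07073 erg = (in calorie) 1.69e-09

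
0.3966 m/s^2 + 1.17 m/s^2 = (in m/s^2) 1.567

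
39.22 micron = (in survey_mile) 2.437e-08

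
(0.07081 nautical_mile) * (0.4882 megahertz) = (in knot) 1.244e+08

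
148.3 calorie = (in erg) 6.205e+09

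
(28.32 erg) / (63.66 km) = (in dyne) 4.449e-06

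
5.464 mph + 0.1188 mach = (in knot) 83.38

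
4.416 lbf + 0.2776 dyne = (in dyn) 1.964e+06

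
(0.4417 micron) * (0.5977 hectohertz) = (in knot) 5.132e-05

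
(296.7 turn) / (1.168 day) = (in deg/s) 1.058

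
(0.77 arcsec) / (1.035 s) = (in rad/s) 3.607e-06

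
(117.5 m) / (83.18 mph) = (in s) 3.16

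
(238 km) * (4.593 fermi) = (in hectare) 1.093e-13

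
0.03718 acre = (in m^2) 150.5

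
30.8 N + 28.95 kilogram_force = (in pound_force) 70.75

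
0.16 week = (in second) 9.677e+04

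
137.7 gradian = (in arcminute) 7436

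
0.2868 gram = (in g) 0.2868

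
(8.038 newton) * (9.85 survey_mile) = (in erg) 1.274e+12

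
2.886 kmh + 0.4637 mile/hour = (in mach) 0.002963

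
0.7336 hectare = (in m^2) 7336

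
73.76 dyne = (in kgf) 7.521e-05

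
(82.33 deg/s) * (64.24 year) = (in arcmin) 1.001e+13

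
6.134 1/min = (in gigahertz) 1.022e-10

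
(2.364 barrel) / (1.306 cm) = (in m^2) 28.78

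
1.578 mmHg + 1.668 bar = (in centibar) 167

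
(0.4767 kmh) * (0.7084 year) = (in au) 1.977e-05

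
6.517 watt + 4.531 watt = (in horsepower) 0.01482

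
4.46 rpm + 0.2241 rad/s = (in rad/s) 0.6912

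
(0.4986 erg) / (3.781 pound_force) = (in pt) 8.403e-06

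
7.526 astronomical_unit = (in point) 3.191e+15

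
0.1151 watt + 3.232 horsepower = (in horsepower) 3.232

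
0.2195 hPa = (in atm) 0.0002166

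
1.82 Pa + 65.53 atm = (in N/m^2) 6.64e+06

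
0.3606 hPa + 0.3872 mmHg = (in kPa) 0.08768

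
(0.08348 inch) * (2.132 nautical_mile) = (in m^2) 8.372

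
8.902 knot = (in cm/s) 458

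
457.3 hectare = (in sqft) 4.922e+07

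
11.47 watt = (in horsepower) 0.01538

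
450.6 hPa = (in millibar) 450.6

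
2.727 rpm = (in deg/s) 16.36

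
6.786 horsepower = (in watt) 5060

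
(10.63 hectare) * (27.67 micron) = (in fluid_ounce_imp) 1.035e+05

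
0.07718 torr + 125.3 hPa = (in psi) 1.819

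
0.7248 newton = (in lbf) 0.1629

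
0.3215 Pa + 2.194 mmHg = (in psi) 0.04247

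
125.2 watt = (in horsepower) 0.1679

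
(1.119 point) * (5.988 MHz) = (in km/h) 8510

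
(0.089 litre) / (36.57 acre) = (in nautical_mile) 3.247e-13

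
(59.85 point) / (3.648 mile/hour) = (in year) 4.105e-10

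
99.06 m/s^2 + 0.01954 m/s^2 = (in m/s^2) 99.08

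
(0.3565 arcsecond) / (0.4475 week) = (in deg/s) 3.659e-10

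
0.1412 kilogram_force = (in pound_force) 0.3113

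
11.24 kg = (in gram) 1.124e+04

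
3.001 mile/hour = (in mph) 3.001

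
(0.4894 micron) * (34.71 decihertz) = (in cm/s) 0.0001699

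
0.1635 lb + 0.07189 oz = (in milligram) 7.62e+04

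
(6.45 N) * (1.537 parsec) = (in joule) 3.059e+17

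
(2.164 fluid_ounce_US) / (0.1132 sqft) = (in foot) 0.01996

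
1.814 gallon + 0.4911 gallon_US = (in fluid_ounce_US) 295.1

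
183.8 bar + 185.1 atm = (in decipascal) 3.714e+08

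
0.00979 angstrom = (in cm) 9.79e-11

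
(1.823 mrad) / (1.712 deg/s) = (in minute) 0.001017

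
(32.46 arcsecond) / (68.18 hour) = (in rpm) 6.123e-09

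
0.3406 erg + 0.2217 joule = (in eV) 1.384e+18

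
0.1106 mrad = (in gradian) 0.007041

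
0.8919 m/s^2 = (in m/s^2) 0.8919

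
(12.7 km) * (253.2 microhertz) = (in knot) 6.251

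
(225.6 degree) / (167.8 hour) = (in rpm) 6.224e-05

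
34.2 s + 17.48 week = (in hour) 2937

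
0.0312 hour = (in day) 0.0013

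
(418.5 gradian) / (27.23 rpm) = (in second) 2.305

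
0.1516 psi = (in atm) 0.01032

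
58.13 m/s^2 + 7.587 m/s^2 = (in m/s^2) 65.72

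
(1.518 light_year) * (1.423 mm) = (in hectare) 2.044e+09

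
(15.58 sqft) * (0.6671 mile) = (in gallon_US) 4.105e+05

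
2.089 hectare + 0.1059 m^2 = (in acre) 5.162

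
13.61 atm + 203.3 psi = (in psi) 403.3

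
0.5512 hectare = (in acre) 1.362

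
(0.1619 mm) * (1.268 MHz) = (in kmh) 739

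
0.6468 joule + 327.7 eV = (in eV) 4.037e+18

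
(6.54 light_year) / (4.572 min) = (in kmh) 8.12e+14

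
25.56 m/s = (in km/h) 92.02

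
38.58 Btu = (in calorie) 9729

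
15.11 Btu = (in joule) 1.594e+04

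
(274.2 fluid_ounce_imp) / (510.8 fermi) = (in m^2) 1.525e+10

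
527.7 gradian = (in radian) 8.289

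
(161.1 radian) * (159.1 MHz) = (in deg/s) 1.469e+12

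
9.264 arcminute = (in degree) 0.1544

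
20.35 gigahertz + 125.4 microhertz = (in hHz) 2.035e+08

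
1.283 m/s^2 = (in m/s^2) 1.283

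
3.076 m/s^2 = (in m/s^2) 3.076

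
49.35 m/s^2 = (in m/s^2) 49.35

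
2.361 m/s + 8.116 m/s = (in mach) 0.03077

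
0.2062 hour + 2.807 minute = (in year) 2.888e-05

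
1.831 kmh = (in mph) 1.138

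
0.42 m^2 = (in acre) 0.0001038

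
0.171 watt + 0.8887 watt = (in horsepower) 0.001421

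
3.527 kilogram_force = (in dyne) 3.459e+06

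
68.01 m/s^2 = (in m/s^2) 68.01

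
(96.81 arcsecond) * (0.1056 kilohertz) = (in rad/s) 0.04956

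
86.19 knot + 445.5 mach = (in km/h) 5.463e+05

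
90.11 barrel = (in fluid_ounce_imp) 5.042e+05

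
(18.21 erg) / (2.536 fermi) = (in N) 7.181e+08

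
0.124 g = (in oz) 0.004374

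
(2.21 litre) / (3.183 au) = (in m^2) 4.641e-15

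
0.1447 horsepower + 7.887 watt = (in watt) 115.8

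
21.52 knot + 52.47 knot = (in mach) 0.1118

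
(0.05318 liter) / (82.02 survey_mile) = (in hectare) 4.029e-14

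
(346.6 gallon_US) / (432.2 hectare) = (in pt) 0.0008605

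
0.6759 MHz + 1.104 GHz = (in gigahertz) 1.105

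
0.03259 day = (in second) 2816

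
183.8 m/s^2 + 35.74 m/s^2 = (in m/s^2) 219.5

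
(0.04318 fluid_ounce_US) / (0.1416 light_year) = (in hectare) 9.532e-26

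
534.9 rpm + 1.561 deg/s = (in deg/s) 3211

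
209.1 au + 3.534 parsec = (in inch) 4.294e+18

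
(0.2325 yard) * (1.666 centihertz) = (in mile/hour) 0.007923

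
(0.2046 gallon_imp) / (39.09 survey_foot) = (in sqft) 0.0008403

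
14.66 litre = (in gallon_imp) 3.225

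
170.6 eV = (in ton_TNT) 6.533e-27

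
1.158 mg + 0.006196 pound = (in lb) 0.006199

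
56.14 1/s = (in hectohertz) 0.5614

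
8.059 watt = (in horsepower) 0.01081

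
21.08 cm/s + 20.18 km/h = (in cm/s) 581.6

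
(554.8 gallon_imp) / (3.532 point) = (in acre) 0.5002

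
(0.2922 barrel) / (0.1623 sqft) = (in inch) 121.3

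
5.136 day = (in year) 0.01407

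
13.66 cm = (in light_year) 1.444e-17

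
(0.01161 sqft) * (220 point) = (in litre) 0.08371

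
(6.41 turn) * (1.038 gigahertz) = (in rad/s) 4.181e+10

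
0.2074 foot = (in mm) 63.22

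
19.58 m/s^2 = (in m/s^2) 19.58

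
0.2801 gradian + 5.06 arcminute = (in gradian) 0.3738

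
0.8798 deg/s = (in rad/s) 0.01536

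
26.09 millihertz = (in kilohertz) 2.609e-05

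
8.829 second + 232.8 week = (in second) 1.408e+08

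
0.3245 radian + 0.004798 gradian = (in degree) 18.6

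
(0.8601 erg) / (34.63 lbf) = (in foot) 1.832e-09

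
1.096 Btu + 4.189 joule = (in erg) 1.161e+10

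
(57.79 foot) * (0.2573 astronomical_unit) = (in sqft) 7.298e+12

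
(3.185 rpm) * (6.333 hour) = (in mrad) 7.604e+06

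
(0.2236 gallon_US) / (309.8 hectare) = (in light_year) 2.888e-26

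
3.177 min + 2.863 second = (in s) 193.5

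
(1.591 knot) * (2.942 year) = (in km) 7.594e+04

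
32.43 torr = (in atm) 0.04267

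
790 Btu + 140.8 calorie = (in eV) 5.206e+24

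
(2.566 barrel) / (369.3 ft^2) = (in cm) 1.189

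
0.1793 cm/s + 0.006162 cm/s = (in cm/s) 0.1855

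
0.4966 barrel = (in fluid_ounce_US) 2670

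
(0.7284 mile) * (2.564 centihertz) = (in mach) 0.08827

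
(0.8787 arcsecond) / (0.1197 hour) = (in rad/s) 9.886e-09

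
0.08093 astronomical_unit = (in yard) 1.324e+10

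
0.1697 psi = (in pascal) 1170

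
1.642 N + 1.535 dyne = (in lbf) 0.3691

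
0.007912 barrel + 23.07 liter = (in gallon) 6.427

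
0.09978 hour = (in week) 0.0005939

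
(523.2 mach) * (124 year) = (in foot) 2.286e+15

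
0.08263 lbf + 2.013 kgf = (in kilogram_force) 2.05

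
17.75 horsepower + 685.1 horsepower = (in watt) 5.241e+05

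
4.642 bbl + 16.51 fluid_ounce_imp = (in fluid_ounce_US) 2.497e+04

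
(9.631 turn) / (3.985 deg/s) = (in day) 0.01007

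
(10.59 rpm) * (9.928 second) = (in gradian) 700.9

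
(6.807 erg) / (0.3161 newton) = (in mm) 0.002153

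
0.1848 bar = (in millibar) 184.8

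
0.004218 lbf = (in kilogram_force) 0.001913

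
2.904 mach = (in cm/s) 9.888e+04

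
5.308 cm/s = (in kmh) 0.1911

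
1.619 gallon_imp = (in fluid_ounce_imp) 259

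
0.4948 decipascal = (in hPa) 0.0004948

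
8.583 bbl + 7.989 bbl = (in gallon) 696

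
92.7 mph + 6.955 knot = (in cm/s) 4502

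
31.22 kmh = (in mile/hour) 19.4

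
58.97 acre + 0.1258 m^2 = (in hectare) 23.86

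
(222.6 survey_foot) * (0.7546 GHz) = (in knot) 9.952e+10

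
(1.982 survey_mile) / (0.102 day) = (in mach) 0.001063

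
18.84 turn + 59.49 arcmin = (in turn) 18.84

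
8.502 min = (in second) 510.1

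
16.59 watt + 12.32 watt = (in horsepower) 0.03877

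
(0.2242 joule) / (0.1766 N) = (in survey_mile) 0.0007889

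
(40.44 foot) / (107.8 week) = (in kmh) 6.806e-07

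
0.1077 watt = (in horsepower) 0.0001444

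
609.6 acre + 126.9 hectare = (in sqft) 4.021e+07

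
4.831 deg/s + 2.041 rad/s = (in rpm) 20.3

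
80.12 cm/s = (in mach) 0.002353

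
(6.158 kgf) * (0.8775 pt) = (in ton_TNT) 4.468e-12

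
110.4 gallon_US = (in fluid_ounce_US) 1.413e+04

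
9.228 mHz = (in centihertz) 0.9228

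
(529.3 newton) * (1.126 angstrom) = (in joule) 5.96e-08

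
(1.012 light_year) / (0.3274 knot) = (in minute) 9.474e+14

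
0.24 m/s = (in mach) 0.0007048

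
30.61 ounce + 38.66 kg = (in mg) 3.953e+07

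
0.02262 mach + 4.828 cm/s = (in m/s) 7.75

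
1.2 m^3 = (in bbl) 7.548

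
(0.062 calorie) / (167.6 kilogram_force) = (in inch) 0.006214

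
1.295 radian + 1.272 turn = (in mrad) 9287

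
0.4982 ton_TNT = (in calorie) 4.982e+08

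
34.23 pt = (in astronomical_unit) 8.072e-14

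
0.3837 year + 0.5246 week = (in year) 0.3938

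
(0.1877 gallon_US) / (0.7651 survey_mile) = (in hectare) 5.77e-11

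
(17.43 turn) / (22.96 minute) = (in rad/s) 0.0795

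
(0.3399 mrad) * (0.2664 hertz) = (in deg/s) 0.005188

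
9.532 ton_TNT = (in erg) 3.988e+17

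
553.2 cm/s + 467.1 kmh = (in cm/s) 1.353e+04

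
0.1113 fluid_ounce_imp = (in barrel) 1.989e-05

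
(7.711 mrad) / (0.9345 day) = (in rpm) 9.12e-07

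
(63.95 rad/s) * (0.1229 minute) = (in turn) 75.05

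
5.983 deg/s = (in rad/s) 0.1044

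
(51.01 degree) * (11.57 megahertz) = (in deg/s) 5.902e+08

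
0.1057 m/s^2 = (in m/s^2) 0.1057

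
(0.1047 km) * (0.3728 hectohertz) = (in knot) 7587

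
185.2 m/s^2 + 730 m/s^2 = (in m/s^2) 915.2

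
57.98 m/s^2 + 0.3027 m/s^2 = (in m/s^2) 58.28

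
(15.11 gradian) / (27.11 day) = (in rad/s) 1.013e-07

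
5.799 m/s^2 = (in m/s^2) 5.799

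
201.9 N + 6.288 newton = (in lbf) 46.8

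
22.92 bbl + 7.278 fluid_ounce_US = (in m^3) 3.644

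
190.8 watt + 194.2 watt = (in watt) 385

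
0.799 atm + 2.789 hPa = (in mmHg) 609.3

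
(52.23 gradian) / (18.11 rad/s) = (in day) 5.243e-07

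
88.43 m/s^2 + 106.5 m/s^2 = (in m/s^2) 194.9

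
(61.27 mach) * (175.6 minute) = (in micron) 2.198e+14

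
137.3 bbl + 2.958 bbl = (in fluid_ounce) 7.54e+05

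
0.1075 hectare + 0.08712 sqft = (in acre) 0.2656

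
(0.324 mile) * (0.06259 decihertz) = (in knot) 6.344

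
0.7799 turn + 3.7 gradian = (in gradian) 315.7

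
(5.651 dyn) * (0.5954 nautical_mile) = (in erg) 6.231e+05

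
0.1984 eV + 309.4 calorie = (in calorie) 309.4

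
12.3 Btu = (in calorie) 3102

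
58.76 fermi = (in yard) 6.426e-14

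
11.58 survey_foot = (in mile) 0.002193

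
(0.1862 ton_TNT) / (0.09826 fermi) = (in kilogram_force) 8.085e+23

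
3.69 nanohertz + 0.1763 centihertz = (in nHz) 1.763e+06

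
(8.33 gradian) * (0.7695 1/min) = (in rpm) 0.01602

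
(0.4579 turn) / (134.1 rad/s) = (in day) 2.483e-07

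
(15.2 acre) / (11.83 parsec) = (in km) 1.685e-16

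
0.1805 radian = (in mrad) 180.5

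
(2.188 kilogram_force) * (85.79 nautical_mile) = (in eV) 2.128e+25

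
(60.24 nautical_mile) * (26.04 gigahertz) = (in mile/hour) 6.499e+15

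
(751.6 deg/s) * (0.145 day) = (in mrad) 1.643e+08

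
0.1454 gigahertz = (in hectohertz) 1.454e+06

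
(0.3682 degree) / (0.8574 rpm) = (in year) 2.27e-09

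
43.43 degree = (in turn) 0.1206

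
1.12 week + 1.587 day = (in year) 0.02583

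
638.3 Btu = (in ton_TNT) 0.000161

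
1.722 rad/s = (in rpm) 16.44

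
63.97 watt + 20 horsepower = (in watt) 1.498e+04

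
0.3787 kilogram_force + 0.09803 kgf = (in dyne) 4.675e+05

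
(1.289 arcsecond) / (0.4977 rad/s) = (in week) 2.076e-11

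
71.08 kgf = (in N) 697.1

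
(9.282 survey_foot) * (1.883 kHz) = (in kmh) 1.918e+04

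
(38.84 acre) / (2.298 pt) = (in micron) 1.939e+14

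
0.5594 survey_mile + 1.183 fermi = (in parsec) 2.918e-14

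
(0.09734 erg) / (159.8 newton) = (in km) 6.091e-14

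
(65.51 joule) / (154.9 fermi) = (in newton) 4.229e+14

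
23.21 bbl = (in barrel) 23.21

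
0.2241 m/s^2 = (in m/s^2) 0.2241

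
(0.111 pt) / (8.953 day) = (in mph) 1.132e-10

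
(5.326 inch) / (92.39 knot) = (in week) 4.706e-09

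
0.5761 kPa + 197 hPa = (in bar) 0.2028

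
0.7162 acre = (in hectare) 0.2898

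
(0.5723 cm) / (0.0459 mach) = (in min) 6.103e-06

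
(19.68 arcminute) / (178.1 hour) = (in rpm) 8.526e-08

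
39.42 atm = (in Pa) 3.994e+06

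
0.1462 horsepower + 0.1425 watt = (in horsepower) 0.1464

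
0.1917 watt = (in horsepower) 0.0002571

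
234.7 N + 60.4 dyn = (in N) 234.7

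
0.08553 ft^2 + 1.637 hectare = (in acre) 4.045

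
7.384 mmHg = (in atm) 0.009716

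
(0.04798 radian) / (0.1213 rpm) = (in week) 6.245e-06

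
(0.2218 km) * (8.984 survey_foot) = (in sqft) 6538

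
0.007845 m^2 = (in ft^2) 0.08444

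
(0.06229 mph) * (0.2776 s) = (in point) 21.91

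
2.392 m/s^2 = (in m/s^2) 2.392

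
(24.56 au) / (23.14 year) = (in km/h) 1.813e+04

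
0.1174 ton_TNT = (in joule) 4.912e+08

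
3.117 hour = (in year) 0.0003558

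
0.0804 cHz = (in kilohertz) 8.04e-07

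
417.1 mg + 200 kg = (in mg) 2e+08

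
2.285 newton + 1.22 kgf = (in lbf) 3.203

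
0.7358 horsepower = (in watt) 548.7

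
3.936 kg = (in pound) 8.677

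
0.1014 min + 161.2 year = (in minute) 8.473e+07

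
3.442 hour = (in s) 1.239e+04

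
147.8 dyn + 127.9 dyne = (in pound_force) 0.0006198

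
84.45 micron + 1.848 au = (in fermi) 2.765e+26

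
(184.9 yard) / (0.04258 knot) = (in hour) 2.144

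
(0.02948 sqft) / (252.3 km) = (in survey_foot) 3.561e-08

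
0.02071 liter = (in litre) 0.02071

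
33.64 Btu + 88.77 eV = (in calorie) 8483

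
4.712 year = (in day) 1720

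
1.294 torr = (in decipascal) 1725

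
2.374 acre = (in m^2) 9607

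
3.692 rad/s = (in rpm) 35.26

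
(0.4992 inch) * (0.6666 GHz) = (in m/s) 8.452e+06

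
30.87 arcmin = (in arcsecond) 1852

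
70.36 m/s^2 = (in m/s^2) 70.36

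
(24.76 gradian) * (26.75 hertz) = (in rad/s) 10.4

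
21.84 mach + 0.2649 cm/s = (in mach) 21.84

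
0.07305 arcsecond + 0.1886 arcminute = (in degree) 0.003164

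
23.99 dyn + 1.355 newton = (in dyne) 1.355e+05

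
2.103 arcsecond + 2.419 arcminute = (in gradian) 0.04545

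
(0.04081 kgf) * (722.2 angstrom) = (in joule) 2.89e-08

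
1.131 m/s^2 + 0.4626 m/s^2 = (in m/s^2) 1.594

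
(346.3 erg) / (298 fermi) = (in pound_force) 2.612e+07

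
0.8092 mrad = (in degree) 0.04636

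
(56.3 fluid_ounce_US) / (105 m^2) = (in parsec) 5.139e-22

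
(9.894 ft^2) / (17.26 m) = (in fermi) 5.326e+13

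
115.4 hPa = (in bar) 0.1154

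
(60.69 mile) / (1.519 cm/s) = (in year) 0.2039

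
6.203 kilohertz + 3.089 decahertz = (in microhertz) 6.234e+09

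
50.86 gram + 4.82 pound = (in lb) 4.932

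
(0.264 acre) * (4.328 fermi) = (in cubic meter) 4.624e-12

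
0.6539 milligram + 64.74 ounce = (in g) 1835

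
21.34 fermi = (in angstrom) 0.0002134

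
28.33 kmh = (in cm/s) 786.9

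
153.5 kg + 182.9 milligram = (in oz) 5415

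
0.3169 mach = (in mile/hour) 241.4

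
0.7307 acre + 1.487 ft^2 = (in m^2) 2957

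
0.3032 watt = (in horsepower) 0.0004066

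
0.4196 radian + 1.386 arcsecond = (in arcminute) 1443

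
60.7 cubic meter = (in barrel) 381.8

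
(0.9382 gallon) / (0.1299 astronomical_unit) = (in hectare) 1.828e-17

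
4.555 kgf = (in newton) 44.67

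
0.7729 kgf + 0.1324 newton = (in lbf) 1.734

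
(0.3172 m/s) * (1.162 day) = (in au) 2.129e-07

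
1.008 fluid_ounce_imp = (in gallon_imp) 0.0063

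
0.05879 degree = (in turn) 0.0001633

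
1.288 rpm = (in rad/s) 0.1349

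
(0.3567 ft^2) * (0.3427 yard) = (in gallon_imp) 2.284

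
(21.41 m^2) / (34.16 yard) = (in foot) 2.249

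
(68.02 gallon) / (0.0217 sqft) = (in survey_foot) 419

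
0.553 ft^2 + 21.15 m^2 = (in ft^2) 228.2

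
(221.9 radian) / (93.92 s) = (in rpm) 22.56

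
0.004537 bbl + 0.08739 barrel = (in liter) 14.62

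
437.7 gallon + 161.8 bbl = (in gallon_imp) 6023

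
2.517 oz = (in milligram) 7.136e+04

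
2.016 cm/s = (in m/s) 0.02016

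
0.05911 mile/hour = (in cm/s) 2.642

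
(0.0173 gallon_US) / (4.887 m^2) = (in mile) 8.327e-09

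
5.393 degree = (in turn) 0.01498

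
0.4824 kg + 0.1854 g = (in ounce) 17.02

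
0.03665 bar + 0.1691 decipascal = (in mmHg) 27.49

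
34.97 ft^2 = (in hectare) 0.0003249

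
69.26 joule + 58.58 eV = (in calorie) 16.55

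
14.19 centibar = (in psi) 2.058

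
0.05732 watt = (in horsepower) 7.687e-05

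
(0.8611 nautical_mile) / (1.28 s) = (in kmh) 4485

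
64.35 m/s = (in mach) 0.189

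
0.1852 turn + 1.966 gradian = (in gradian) 76.05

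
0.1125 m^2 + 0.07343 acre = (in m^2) 297.3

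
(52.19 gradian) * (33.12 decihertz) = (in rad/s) 2.715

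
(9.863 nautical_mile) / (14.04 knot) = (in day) 0.02927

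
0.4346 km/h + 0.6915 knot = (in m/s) 0.4765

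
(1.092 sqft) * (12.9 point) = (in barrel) 0.002904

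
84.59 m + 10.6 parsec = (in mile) 2.032e+14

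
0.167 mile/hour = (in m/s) 0.07466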